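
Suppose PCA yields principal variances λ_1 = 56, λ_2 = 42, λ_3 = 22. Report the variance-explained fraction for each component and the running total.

Step 1 — total variance = trace(Sigma) = Σ λ_i = 56 + 42 + 22 = 120.

Step 2 — fraction explained by component i = λ_i / Σ λ:
  PC1: 56/120 = 0.4667
  PC2: 42/120 = 0.35
  PC3: 22/120 = 0.1833

Step 3 — cumulative fraction after k components = (λ_1 + ... + λ_k) / Σ λ:
  k = 1: 56/120 = 0.4667
  k = 2: (56 + 42)/120 = 98/120 = 0.8167
  k = 3: (56 + 42 + 22)/120 = 120/120 = 1

Summary (fraction, with percent):

explained: PC1 0.4667 (46.67%), PC2 0.35 (35%), PC3 0.1833 (18.33%);  cumulative: 0.4667, 0.8167, 1


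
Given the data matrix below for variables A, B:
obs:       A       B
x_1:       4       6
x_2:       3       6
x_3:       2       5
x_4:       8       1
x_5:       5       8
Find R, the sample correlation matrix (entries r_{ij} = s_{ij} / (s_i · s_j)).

Step 1 — column means:
  mean(A) = (4 + 3 + 2 + 8 + 5) / 5 = 22/5 = 4.4
  mean(B) = (6 + 6 + 5 + 1 + 8) / 5 = 26/5 = 5.2

Step 2 — sample variances and covariances s[i,j] = (1/(n-1)) · Σ_k (x_{k,i} - mean_i) · (x_{k,j} - mean_j), with n-1 = 4:
  s[A,A] = ((-0.4)·(-0.4) + (-1.4)·(-1.4) + (-2.4)·(-2.4) + (3.6)·(3.6) + (0.6)·(0.6)) / 4 = 21.2/4 = 5.3
  s[A,B] = ((-0.4)·(0.8) + (-1.4)·(0.8) + (-2.4)·(-0.2) + (3.6)·(-4.2) + (0.6)·(2.8)) / 4 = -14.4/4 = -3.6
  s[B,B] = ((0.8)·(0.8) + (0.8)·(0.8) + (-0.2)·(-0.2) + (-4.2)·(-4.2) + (2.8)·(2.8)) / 4 = 26.8/4 = 6.7
  Sample standard deviations s_i = √(s[i,i]):
  s(A) = √(5.3) = 2.3022
  s(B) = √(6.7) = 2.5884

Step 3 — r_{ij} = s_{ij} / (s_i · s_j):
  r[A,A] = 1 (diagonal).
  r[A,B] = -3.6 / (2.3022 · 2.5884) = -3.6 / 5.959 = -0.6041
  r[B,B] = 1 (diagonal).

R is symmetric with unit diagonal. Assembling:

R = [[1, -0.6041],
 [-0.6041, 1]]


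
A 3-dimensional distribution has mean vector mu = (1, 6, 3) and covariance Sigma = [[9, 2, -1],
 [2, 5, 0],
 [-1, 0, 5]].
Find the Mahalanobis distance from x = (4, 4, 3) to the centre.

Step 1 — centre the observation: (x - mu) = (3, -2, 0).

Step 2 — invert Sigma (cofactor / det for 3×3, or solve directly):
  Sigma^{-1} = [[0.125, -0.05, 0.025],
 [-0.05, 0.22, -0.01],
 [0.025, -0.01, 0.205]].

Step 3 — form the quadratic (x - mu)^T · Sigma^{-1} · (x - mu):
  Sigma^{-1} · (x - mu) = (0.475, -0.59, 0.095).
  (x - mu)^T · [Sigma^{-1} · (x - mu)] = (3)·(0.475) + (-2)·(-0.59) + (0)·(0.095) = 2.605.

Step 4 — take square root: d = √(2.605) ≈ 1.614.

d(x, mu) = √(2.605) ≈ 1.614


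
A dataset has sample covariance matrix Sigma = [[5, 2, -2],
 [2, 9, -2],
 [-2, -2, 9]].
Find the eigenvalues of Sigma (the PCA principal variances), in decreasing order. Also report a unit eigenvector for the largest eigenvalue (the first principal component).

Step 1 — characteristic polynomial p(λ) = det(λI - Sigma) = λ³ - tr·λ² + c_1·λ - det, where tr = trace, c_1 = sum of the principal 2×2 minors, det = det(Sigma):
  tr = 5 + 9 + 9 = 23,
  c_1 = (5·9 - (2)²) + (5·9 - (-2)²) + (9·9 - (-2)²) = 41 + 41 + 77 = 159,
  det = 5·(9·9 - (-2)²) - (2)·((2)·9 - (-2)·(-2)) + (-2)·((2)·(-2) - 9·(-2)) = 5·(77) - (2)·(14) + (-2)·(14) = 329.
  So p(λ) = λ³ - 23λ² + 159λ - 329.
Step 2 — look for an integer root (rational root theorem: any rational root is an integer divisor of 329). Testing λ = 7:
  p(7) = 343 - 1127 + 1113 - 329 = 0  ✓
  Dividing out (λ - 7): p(λ) = (λ - 7)(λ² - 16λ + 47).
Step 3 — remaining eigenvalues from the quadratic λ² - 16λ + 47 = 0:
  Δ = 16² - 4·47 = 256 - 188 = 68,  λ = (16 ± √68)/2 = (16 ± 8.2462)/2 ≈ 12.1231 or 3.8769.
  Sorted: λ_1 = 12.1231,  λ_2 = 7,  λ_3 = 3.8769  (check: sum = 23 = tr ✓).

Step 4 — unit eigenvector for λ_1 ≈ 12.1231: v spans the null space of (Sigma - λ_1 I), whose rows are
  r_1 = (-7.1231, 2, -2),  r_2 = (2, -3.1231, -2),  r_3 = (-2, -2, -3.1231).
  v is orthogonal to every row, so take v ∝ r_1 × r_2 = ((2)·(-2) - (-2)·(-3.1231), (-2)·(2) - (-7.1231)·(-2), (-7.1231)·(-3.1231) - (2)·(2)) ≈ (-10.2462, -18.2462, 18.2462).
  Rescale (multiply by -1 so the first nonzero entry is positive): u = (10.2462, 18.2462, -18.2462).
  ||u|| = √((10.2462)² + (18.2462)² + (-18.2462)²) = √(770.8333) ≈ 27.7639,  v_1 = u/||u|| ≈ (0.369, 0.6572, -0.6572) (||v_1|| = 1).

λ_1 = 12.1231,  λ_2 = 7,  λ_3 = 3.8769;  v_1 ≈ (0.369, 0.6572, -0.6572)


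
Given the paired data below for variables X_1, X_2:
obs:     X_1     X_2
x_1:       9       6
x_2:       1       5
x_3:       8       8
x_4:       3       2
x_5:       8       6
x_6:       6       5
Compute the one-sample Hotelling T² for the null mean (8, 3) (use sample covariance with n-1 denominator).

Step 1 — sample mean vector:
  mean(X_1) = (9 + 1 + 8 + 3 + 8 + 6) / 6 = 35/6 = 5.8333
  mean(X_2) = (6 + 5 + 8 + 2 + 6 + 5) / 6 = 32/6 = 5.3333
  x̄ = (5.8333, 5.3333),  deviation x̄ - mu_0 = (5.8333, 5.3333) - (8, 3) = (-2.1667, 2.3333).

Step 2 — sample covariance matrix, S[i,j] = (1/(n-1)) · Σ_k (x_{k,i} - mean_i) · (x_{k,j} - mean_j), divisor n-1 = 5:
  S[X_1,X_1] = ((3.1667)·(3.1667) + (-4.8333)·(-4.8333) + (2.1667)·(2.1667) + (-2.8333)·(-2.8333) + (2.1667)·(2.1667) + (0.1667)·(0.1667)) / 5 = 50.8333/5 = 10.1667
  S[X_1,X_2] = ((3.1667)·(0.6667) + (-4.8333)·(-0.3333) + (2.1667)·(2.6667) + (-2.8333)·(-3.3333) + (2.1667)·(0.6667) + (0.1667)·(-0.3333)) / 5 = 20.3333/5 = 4.0667
  S[X_2,X_2] = ((0.6667)·(0.6667) + (-0.3333)·(-0.3333) + (2.6667)·(2.6667) + (-3.3333)·(-3.3333) + (0.6667)·(0.6667) + (-0.3333)·(-0.3333)) / 5 = 19.3333/5 = 3.8667
  S = [[10.1667, 4.0667],
 [4.0667, 3.8667]].

Step 3 — invert S. det(S) = 10.1667·3.8667 - (4.0667)² = 22.7733.
  S^{-1} = (1/det) · [[d, -b], [-b, a]] = [[0.1698, -0.1786],
 [-0.1786, 0.4464]].

Step 4 — quadratic form (x̄ - mu_0)^T · S^{-1} · (x̄ - mu_0):
  S^{-1} · (x̄ - mu_0) = (-0.7845, 1.4286),
  (x̄ - mu_0)^T · [...] = (-2.1667)·(-0.7845) + (2.3333)·(1.4286) = 5.0332.

Step 5 — scale by n: T² = 6 · 5.0332 = 30.1991.

T² ≈ 30.1991


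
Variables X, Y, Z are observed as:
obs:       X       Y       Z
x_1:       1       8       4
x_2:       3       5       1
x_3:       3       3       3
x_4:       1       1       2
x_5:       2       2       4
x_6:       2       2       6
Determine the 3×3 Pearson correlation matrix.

Step 1 — column means:
  mean(X) = (1 + 3 + 3 + 1 + 2 + 2) / 6 = 12/6 = 2
  mean(Y) = (8 + 5 + 3 + 1 + 2 + 2) / 6 = 21/6 = 3.5
  mean(Z) = (4 + 1 + 3 + 2 + 4 + 6) / 6 = 20/6 = 3.3333

Step 2 — sample variances and covariances s[i,j] = (1/(n-1)) · Σ_k (x_{k,i} - mean_i) · (x_{k,j} - mean_j), with n-1 = 5:
  s[X,X] = ((-1)·(-1) + (1)·(1) + (1)·(1) + (-1)·(-1) + (0)·(0) + (0)·(0)) / 5 = 4/5 = 0.8
  s[X,Y] = ((-1)·(4.5) + (1)·(1.5) + (1)·(-0.5) + (-1)·(-2.5) + (0)·(-1.5) + (0)·(-1.5)) / 5 = -1/5 = -0.2
  s[X,Z] = ((-1)·(0.6667) + (1)·(-2.3333) + (1)·(-0.3333) + (-1)·(-1.3333) + (0)·(0.6667) + (0)·(2.6667)) / 5 = -2/5 = -0.4
  s[Y,Y] = ((4.5)·(4.5) + (1.5)·(1.5) + (-0.5)·(-0.5) + (-2.5)·(-2.5) + (-1.5)·(-1.5) + (-1.5)·(-1.5)) / 5 = 33.5/5 = 6.7
  s[Y,Z] = ((4.5)·(0.6667) + (1.5)·(-2.3333) + (-0.5)·(-0.3333) + (-2.5)·(-1.3333) + (-1.5)·(0.6667) + (-1.5)·(2.6667)) / 5 = -2/5 = -0.4
  s[Z,Z] = ((0.6667)·(0.6667) + (-2.3333)·(-2.3333) + (-0.3333)·(-0.3333) + (-1.3333)·(-1.3333) + (0.6667)·(0.6667) + (2.6667)·(2.6667)) / 5 = 15.3333/5 = 3.0667
  Sample standard deviations s_i = √(s[i,i]):
  s(X) = √(0.8) = 0.8944
  s(Y) = √(6.7) = 2.5884
  s(Z) = √(3.0667) = 1.7512

Step 3 — r_{ij} = s_{ij} / (s_i · s_j):
  r[X,X] = 1 (diagonal).
  r[X,Y] = -0.2 / (0.8944 · 2.5884) = -0.2 / 2.3152 = -0.0864
  r[X,Z] = -0.4 / (0.8944 · 1.7512) = -0.4 / 1.5663 = -0.2554
  r[Y,Y] = 1 (diagonal).
  r[Y,Z] = -0.4 / (2.5884 · 1.7512) = -0.4 / 4.5328 = -0.0882
  r[Z,Z] = 1 (diagonal).

R is symmetric with unit diagonal. Assembling:

R = [[1, -0.0864, -0.2554],
 [-0.0864, 1, -0.0882],
 [-0.2554, -0.0882, 1]]


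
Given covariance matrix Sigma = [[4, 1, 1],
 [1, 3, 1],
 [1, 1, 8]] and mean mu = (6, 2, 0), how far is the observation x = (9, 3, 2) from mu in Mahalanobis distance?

Step 1 — centre the observation: (x - mu) = (3, 1, 2).

Step 2 — invert Sigma (cofactor / det for 3×3, or solve directly):
  Sigma^{-1} = [[0.2771, -0.0843, -0.0241],
 [-0.0843, 0.3735, -0.0361],
 [-0.0241, -0.0361, 0.1325]].

Step 3 — form the quadratic (x - mu)^T · Sigma^{-1} · (x - mu):
  Sigma^{-1} · (x - mu) = (0.6988, 0.0482, 0.1566).
  (x - mu)^T · [Sigma^{-1} · (x - mu)] = (3)·(0.6988) + (1)·(0.0482) + (2)·(0.1566) = 2.4578.

Step 4 — take square root: d = √(2.4578) ≈ 1.5677.

d(x, mu) = √(2.4578) ≈ 1.5677


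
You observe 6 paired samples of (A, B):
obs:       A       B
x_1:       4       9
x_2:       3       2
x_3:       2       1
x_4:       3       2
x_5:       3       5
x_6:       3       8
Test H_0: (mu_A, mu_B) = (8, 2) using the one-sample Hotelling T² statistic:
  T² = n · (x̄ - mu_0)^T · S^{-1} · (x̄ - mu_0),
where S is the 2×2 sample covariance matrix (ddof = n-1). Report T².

Step 1 — sample mean vector:
  mean(A) = (4 + 3 + 2 + 3 + 3 + 3) / 6 = 18/6 = 3
  mean(B) = (9 + 2 + 1 + 2 + 5 + 8) / 6 = 27/6 = 4.5
  x̄ = (3, 4.5),  deviation x̄ - mu_0 = (3, 4.5) - (8, 2) = (-5, 2.5).

Step 2 — sample covariance matrix, S[i,j] = (1/(n-1)) · Σ_k (x_{k,i} - mean_i) · (x_{k,j} - mean_j), divisor n-1 = 5:
  S[A,A] = ((1)·(1) + (0)·(0) + (-1)·(-1) + (0)·(0) + (0)·(0) + (0)·(0)) / 5 = 2/5 = 0.4
  S[A,B] = ((1)·(4.5) + (0)·(-2.5) + (-1)·(-3.5) + (0)·(-2.5) + (0)·(0.5) + (0)·(3.5)) / 5 = 8/5 = 1.6
  S[B,B] = ((4.5)·(4.5) + (-2.5)·(-2.5) + (-3.5)·(-3.5) + (-2.5)·(-2.5) + (0.5)·(0.5) + (3.5)·(3.5)) / 5 = 57.5/5 = 11.5
  S = [[0.4, 1.6],
 [1.6, 11.5]].

Step 3 — invert S. det(S) = 0.4·11.5 - (1.6)² = 2.04.
  S^{-1} = (1/det) · [[d, -b], [-b, a]] = [[5.6373, -0.7843],
 [-0.7843, 0.1961]].

Step 4 — quadratic form (x̄ - mu_0)^T · S^{-1} · (x̄ - mu_0):
  S^{-1} · (x̄ - mu_0) = (-30.1471, 4.4118),
  (x̄ - mu_0)^T · [...] = (-5)·(-30.1471) + (2.5)·(4.4118) = 161.7647.

Step 5 — scale by n: T² = 6 · 161.7647 = 970.5882.

T² ≈ 970.5882


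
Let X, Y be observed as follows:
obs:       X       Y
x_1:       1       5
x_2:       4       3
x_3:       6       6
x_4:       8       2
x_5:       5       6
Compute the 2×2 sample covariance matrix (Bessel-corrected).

Step 1 — column means:
  mean(X) = (1 + 4 + 6 + 8 + 5) / 5 = 24/5 = 4.8
  mean(Y) = (5 + 3 + 6 + 2 + 6) / 5 = 22/5 = 4.4

Step 2 — sample covariance S[i,j] = (1/(n-1)) · Σ_k (x_{k,i} - mean_i) · (x_{k,j} - mean_j), with n-1 = 4.
  S[X,X] = ((-3.8)·(-3.8) + (-0.8)·(-0.8) + (1.2)·(1.2) + (3.2)·(3.2) + (0.2)·(0.2)) / 4 = 26.8/4 = 6.7
  S[X,Y] = ((-3.8)·(0.6) + (-0.8)·(-1.4) + (1.2)·(1.6) + (3.2)·(-2.4) + (0.2)·(1.6)) / 4 = -6.6/4 = -1.65
  S[Y,Y] = ((0.6)·(0.6) + (-1.4)·(-1.4) + (1.6)·(1.6) + (-2.4)·(-2.4) + (1.6)·(1.6)) / 4 = 13.2/4 = 3.3

S is symmetric (S[j,i] = S[i,j]). Assembling:

S = [[6.7, -1.65],
 [-1.65, 3.3]]


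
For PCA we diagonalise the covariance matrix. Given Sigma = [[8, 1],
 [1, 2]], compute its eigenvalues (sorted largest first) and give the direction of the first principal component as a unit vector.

Step 1 — characteristic polynomial of 2×2 Sigma:
  det(Sigma - λI) = λ² - trace · λ + det = 0.
  trace = 8 + 2 = 10, det = 8·2 - (1)² = 15.
Step 2 — discriminant:
  Δ = trace² - 4·det = 100 - 60 = 40.
Step 3 — eigenvalues:
  λ = (trace ± √Δ)/2 = (10 ± 6.3246)/2,
  λ_1 = 8.1623,  λ_2 = 1.8377.

Step 4 — unit eigenvector for λ_1: solve (Sigma - λ_1 I)v = 0. First row:
  (8 - 8.1623)·v_x + (1)·v_y = 0, i.e. (-0.1623)·v_x + (1)·v_y = 0,
  so v ∝ (b, λ_1 - a) = (1, 0.1623) = u.
  ||u|| = √((1)² + (0.1623)²) = √(1.0263) ≈ 1.0131,
  v_1 = u/||u|| ≈ (0.9871, 0.1602) (||v_1|| = 1).

λ_1 = 8.1623,  λ_2 = 1.8377;  v_1 ≈ (0.9871, 0.1602)


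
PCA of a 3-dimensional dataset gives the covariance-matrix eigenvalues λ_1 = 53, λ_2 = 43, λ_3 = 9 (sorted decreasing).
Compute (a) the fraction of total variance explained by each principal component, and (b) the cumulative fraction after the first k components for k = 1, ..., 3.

Step 1 — total variance = trace(Sigma) = Σ λ_i = 53 + 43 + 9 = 105.

Step 2 — fraction explained by component i = λ_i / Σ λ:
  PC1: 53/105 = 0.5048
  PC2: 43/105 = 0.4095
  PC3: 9/105 = 0.0857

Step 3 — cumulative fraction after k components = (λ_1 + ... + λ_k) / Σ λ:
  k = 1: 53/105 = 0.5048
  k = 2: (53 + 43)/105 = 96/105 = 0.9143
  k = 3: (53 + 43 + 9)/105 = 105/105 = 1

Summary (fraction, with percent):

explained: PC1 0.5048 (50.48%), PC2 0.4095 (40.95%), PC3 0.0857 (8.57%);  cumulative: 0.5048, 0.9143, 1


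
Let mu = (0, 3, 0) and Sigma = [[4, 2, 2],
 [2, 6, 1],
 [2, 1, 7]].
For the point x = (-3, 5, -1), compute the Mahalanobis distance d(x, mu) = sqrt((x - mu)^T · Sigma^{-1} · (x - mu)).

Step 1 — centre the observation: (x - mu) = (-3, 2, -1).

Step 2 — invert Sigma (cofactor / det for 3×3, or solve directly):
  Sigma^{-1} = [[0.3417, -0.1, -0.0833],
 [-0.1, 0.2, 0],
 [-0.0833, 0, 0.1667]].

Step 3 — form the quadratic (x - mu)^T · Sigma^{-1} · (x - mu):
  Sigma^{-1} · (x - mu) = (-1.1417, 0.7, 0.0833).
  (x - mu)^T · [Sigma^{-1} · (x - mu)] = (-3)·(-1.1417) + (2)·(0.7) + (-1)·(0.0833) = 4.7417.

Step 4 — take square root: d = √(4.7417) ≈ 2.1775.

d(x, mu) = √(4.7417) ≈ 2.1775


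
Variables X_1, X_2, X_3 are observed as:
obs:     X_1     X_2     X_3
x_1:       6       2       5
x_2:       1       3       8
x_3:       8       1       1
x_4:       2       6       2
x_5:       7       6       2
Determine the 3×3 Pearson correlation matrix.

Step 1 — column means:
  mean(X_1) = (6 + 1 + 8 + 2 + 7) / 5 = 24/5 = 4.8
  mean(X_2) = (2 + 3 + 1 + 6 + 6) / 5 = 18/5 = 3.6
  mean(X_3) = (5 + 8 + 1 + 2 + 2) / 5 = 18/5 = 3.6

Step 2 — sample variances and covariances s[i,j] = (1/(n-1)) · Σ_k (x_{k,i} - mean_i) · (x_{k,j} - mean_j), with n-1 = 4:
  s[X_1,X_1] = ((1.2)·(1.2) + (-3.8)·(-3.8) + (3.2)·(3.2) + (-2.8)·(-2.8) + (2.2)·(2.2)) / 4 = 38.8/4 = 9.7
  s[X_1,X_2] = ((1.2)·(-1.6) + (-3.8)·(-0.6) + (3.2)·(-2.6) + (-2.8)·(2.4) + (2.2)·(2.4)) / 4 = -9.4/4 = -2.35
  s[X_1,X_3] = ((1.2)·(1.4) + (-3.8)·(4.4) + (3.2)·(-2.6) + (-2.8)·(-1.6) + (2.2)·(-1.6)) / 4 = -22.4/4 = -5.6
  s[X_2,X_2] = ((-1.6)·(-1.6) + (-0.6)·(-0.6) + (-2.6)·(-2.6) + (2.4)·(2.4) + (2.4)·(2.4)) / 4 = 21.2/4 = 5.3
  s[X_2,X_3] = ((-1.6)·(1.4) + (-0.6)·(4.4) + (-2.6)·(-2.6) + (2.4)·(-1.6) + (2.4)·(-1.6)) / 4 = -5.8/4 = -1.45
  s[X_3,X_3] = ((1.4)·(1.4) + (4.4)·(4.4) + (-2.6)·(-2.6) + (-1.6)·(-1.6) + (-1.6)·(-1.6)) / 4 = 33.2/4 = 8.3
  Sample standard deviations s_i = √(s[i,i]):
  s(X_1) = √(9.7) = 3.1145
  s(X_2) = √(5.3) = 2.3022
  s(X_3) = √(8.3) = 2.881

Step 3 — r_{ij} = s_{ij} / (s_i · s_j):
  r[X_1,X_1] = 1 (diagonal).
  r[X_1,X_2] = -2.35 / (3.1145 · 2.3022) = -2.35 / 7.1701 = -0.3278
  r[X_1,X_3] = -5.6 / (3.1145 · 2.881) = -5.6 / 8.9727 = -0.6241
  r[X_2,X_2] = 1 (diagonal).
  r[X_2,X_3] = -1.45 / (2.3022 · 2.881) = -1.45 / 6.6325 = -0.2186
  r[X_3,X_3] = 1 (diagonal).

R is symmetric with unit diagonal. Assembling:

R = [[1, -0.3278, -0.6241],
 [-0.3278, 1, -0.2186],
 [-0.6241, -0.2186, 1]]


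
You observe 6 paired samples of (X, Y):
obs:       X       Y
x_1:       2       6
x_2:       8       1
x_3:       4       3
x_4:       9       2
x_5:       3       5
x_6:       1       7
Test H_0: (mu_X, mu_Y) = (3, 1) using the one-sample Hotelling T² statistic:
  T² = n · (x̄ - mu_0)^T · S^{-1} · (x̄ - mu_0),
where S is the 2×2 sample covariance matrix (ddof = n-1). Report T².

Step 1 — sample mean vector:
  mean(X) = (2 + 8 + 4 + 9 + 3 + 1) / 6 = 27/6 = 4.5
  mean(Y) = (6 + 1 + 3 + 2 + 5 + 7) / 6 = 24/6 = 4
  x̄ = (4.5, 4),  deviation x̄ - mu_0 = (4.5, 4) - (3, 1) = (1.5, 3).

Step 2 — sample covariance matrix, S[i,j] = (1/(n-1)) · Σ_k (x_{k,i} - mean_i) · (x_{k,j} - mean_j), divisor n-1 = 5:
  S[X,X] = ((-2.5)·(-2.5) + (3.5)·(3.5) + (-0.5)·(-0.5) + (4.5)·(4.5) + (-1.5)·(-1.5) + (-3.5)·(-3.5)) / 5 = 53.5/5 = 10.7
  S[X,Y] = ((-2.5)·(2) + (3.5)·(-3) + (-0.5)·(-1) + (4.5)·(-2) + (-1.5)·(1) + (-3.5)·(3)) / 5 = -36/5 = -7.2
  S[Y,Y] = ((2)·(2) + (-3)·(-3) + (-1)·(-1) + (-2)·(-2) + (1)·(1) + (3)·(3)) / 5 = 28/5 = 5.6
  S = [[10.7, -7.2],
 [-7.2, 5.6]].

Step 3 — invert S. det(S) = 10.7·5.6 - (-7.2)² = 8.08.
  S^{-1} = (1/det) · [[d, -b], [-b, a]] = [[0.6931, 0.8911],
 [0.8911, 1.3243]].

Step 4 — quadratic form (x̄ - mu_0)^T · S^{-1} · (x̄ - mu_0):
  S^{-1} · (x̄ - mu_0) = (3.7129, 5.3094),
  (x̄ - mu_0)^T · [...] = (1.5)·(3.7129) + (3)·(5.3094) = 21.4975.

Step 5 — scale by n: T² = 6 · 21.4975 = 128.9851.

T² ≈ 128.9851


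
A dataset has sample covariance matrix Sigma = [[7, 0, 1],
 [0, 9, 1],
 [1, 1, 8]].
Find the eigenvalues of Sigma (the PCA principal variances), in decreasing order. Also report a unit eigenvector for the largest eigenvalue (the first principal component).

Step 1 — characteristic polynomial p(λ) = det(λI - Sigma) = λ³ - tr·λ² + c_1·λ - det, where tr = trace, c_1 = sum of the principal 2×2 minors, det = det(Sigma):
  tr = 7 + 9 + 8 = 24,
  c_1 = (7·9 - (0)²) + (7·8 - (1)²) + (9·8 - (1)²) = 63 + 55 + 71 = 189,
  det = 7·(9·8 - (1)²) - (0)·((0)·8 - (1)·(1)) + (1)·((0)·(1) - 9·(1)) = 7·(71) - (0)·(-1) + (1)·(-9) = 488.
  So p(λ) = λ³ - 24λ² + 189λ - 488.
Step 2 — look for an integer root (rational root theorem: any rational root is an integer divisor of 488). Testing λ = 8:
  p(8) = 512 - 1536 + 1512 - 488 = 0  ✓
  Dividing out (λ - 8): p(λ) = (λ - 8)(λ² - 16λ + 61).
Step 3 — remaining eigenvalues from the quadratic λ² - 16λ + 61 = 0:
  Δ = 16² - 4·61 = 256 - 244 = 12,  λ = (16 ± √12)/2 = (16 ± 3.4641)/2 ≈ 9.7321 or 6.2679.
  Sorted: λ_1 = 9.7321,  λ_2 = 8,  λ_3 = 6.2679  (check: sum = 24 = tr ✓).

Step 4 — unit eigenvector for λ_1 ≈ 9.7321: v spans the null space of (Sigma - λ_1 I), whose rows are
  r_1 = (-2.7321, 0, 1),  r_2 = (0, -0.7321, 1),  r_3 = (1, 1, -1.7321).
  v is orthogonal to every row, so take v ∝ r_1 × r_2 = ((0)·(1) - (1)·(-0.7321), (1)·(0) - (-2.7321)·(1), (-2.7321)·(-0.7321) - (0)·(0)) ≈ (0.7321, 2.7321, 2).
  Let u = (0.7321, 2.7321, 2).
  ||u|| = √((0.7321)² + (2.7321)² + (2)²) = √(12) ≈ 3.4641,  v_1 = u/||u|| ≈ (0.2113, 0.7887, 0.5774) (||v_1|| = 1).

λ_1 = 9.7321,  λ_2 = 8,  λ_3 = 6.2679;  v_1 ≈ (0.2113, 0.7887, 0.5774)


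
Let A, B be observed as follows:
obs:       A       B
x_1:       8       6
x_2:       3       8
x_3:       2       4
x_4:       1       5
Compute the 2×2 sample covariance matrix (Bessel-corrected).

Step 1 — column means:
  mean(A) = (8 + 3 + 2 + 1) / 4 = 14/4 = 3.5
  mean(B) = (6 + 8 + 4 + 5) / 4 = 23/4 = 5.75

Step 2 — sample covariance S[i,j] = (1/(n-1)) · Σ_k (x_{k,i} - mean_i) · (x_{k,j} - mean_j), with n-1 = 3.
  S[A,A] = ((4.5)·(4.5) + (-0.5)·(-0.5) + (-1.5)·(-1.5) + (-2.5)·(-2.5)) / 3 = 29/3 = 9.6667
  S[A,B] = ((4.5)·(0.25) + (-0.5)·(2.25) + (-1.5)·(-1.75) + (-2.5)·(-0.75)) / 3 = 4.5/3 = 1.5
  S[B,B] = ((0.25)·(0.25) + (2.25)·(2.25) + (-1.75)·(-1.75) + (-0.75)·(-0.75)) / 3 = 8.75/3 = 2.9167

S is symmetric (S[j,i] = S[i,j]). Assembling:

S = [[9.6667, 1.5],
 [1.5, 2.9167]]


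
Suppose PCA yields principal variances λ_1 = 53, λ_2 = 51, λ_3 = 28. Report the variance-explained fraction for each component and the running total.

Step 1 — total variance = trace(Sigma) = Σ λ_i = 53 + 51 + 28 = 132.

Step 2 — fraction explained by component i = λ_i / Σ λ:
  PC1: 53/132 = 0.4015
  PC2: 51/132 = 0.3864
  PC3: 28/132 = 0.2121

Step 3 — cumulative fraction after k components = (λ_1 + ... + λ_k) / Σ λ:
  k = 1: 53/132 = 0.4015
  k = 2: (53 + 51)/132 = 104/132 = 0.7879
  k = 3: (53 + 51 + 28)/132 = 132/132 = 1

Summary (fraction, with percent):

explained: PC1 0.4015 (40.15%), PC2 0.3864 (38.64%), PC3 0.2121 (21.21%);  cumulative: 0.4015, 0.7879, 1


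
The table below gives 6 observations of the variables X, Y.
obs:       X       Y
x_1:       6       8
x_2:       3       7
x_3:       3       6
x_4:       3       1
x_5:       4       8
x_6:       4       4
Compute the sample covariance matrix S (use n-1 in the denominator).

Step 1 — column means:
  mean(X) = (6 + 3 + 3 + 3 + 4 + 4) / 6 = 23/6 = 3.8333
  mean(Y) = (8 + 7 + 6 + 1 + 8 + 4) / 6 = 34/6 = 5.6667

Step 2 — sample covariance S[i,j] = (1/(n-1)) · Σ_k (x_{k,i} - mean_i) · (x_{k,j} - mean_j), with n-1 = 5.
  S[X,X] = ((2.1667)·(2.1667) + (-0.8333)·(-0.8333) + (-0.8333)·(-0.8333) + (-0.8333)·(-0.8333) + (0.1667)·(0.1667) + (0.1667)·(0.1667)) / 5 = 6.8333/5 = 1.3667
  S[X,Y] = ((2.1667)·(2.3333) + (-0.8333)·(1.3333) + (-0.8333)·(0.3333) + (-0.8333)·(-4.6667) + (0.1667)·(2.3333) + (0.1667)·(-1.6667)) / 5 = 7.6667/5 = 1.5333
  S[Y,Y] = ((2.3333)·(2.3333) + (1.3333)·(1.3333) + (0.3333)·(0.3333) + (-4.6667)·(-4.6667) + (2.3333)·(2.3333) + (-1.6667)·(-1.6667)) / 5 = 37.3333/5 = 7.4667

S is symmetric (S[j,i] = S[i,j]). Assembling:

S = [[1.3667, 1.5333],
 [1.5333, 7.4667]]


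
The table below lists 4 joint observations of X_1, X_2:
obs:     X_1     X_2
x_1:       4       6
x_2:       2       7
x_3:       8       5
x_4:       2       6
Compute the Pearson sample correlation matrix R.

Step 1 — column means:
  mean(X_1) = (4 + 2 + 8 + 2) / 4 = 16/4 = 4
  mean(X_2) = (6 + 7 + 5 + 6) / 4 = 24/4 = 6

Step 2 — sample variances and covariances s[i,j] = (1/(n-1)) · Σ_k (x_{k,i} - mean_i) · (x_{k,j} - mean_j), with n-1 = 3:
  s[X_1,X_1] = ((0)·(0) + (-2)·(-2) + (4)·(4) + (-2)·(-2)) / 3 = 24/3 = 8
  s[X_1,X_2] = ((0)·(0) + (-2)·(1) + (4)·(-1) + (-2)·(0)) / 3 = -6/3 = -2
  s[X_2,X_2] = ((0)·(0) + (1)·(1) + (-1)·(-1) + (0)·(0)) / 3 = 2/3 = 0.6667
  Sample standard deviations s_i = √(s[i,i]):
  s(X_1) = √(8) = 2.8284
  s(X_2) = √(0.6667) = 0.8165

Step 3 — r_{ij} = s_{ij} / (s_i · s_j):
  r[X_1,X_1] = 1 (diagonal).
  r[X_1,X_2] = -2 / (2.8284 · 0.8165) = -2 / 2.3094 = -0.866
  r[X_2,X_2] = 1 (diagonal).

R is symmetric with unit diagonal. Assembling:

R = [[1, -0.866],
 [-0.866, 1]]


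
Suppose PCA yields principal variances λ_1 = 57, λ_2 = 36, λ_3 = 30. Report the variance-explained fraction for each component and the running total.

Step 1 — total variance = trace(Sigma) = Σ λ_i = 57 + 36 + 30 = 123.

Step 2 — fraction explained by component i = λ_i / Σ λ:
  PC1: 57/123 = 0.4634
  PC2: 36/123 = 0.2927
  PC3: 30/123 = 0.2439

Step 3 — cumulative fraction after k components = (λ_1 + ... + λ_k) / Σ λ:
  k = 1: 57/123 = 0.4634
  k = 2: (57 + 36)/123 = 93/123 = 0.7561
  k = 3: (57 + 36 + 30)/123 = 123/123 = 1

Summary (fraction, with percent):

explained: PC1 0.4634 (46.34%), PC2 0.2927 (29.27%), PC3 0.2439 (24.39%);  cumulative: 0.4634, 0.7561, 1


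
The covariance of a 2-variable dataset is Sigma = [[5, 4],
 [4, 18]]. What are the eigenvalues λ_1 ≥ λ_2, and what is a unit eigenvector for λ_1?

Step 1 — characteristic polynomial of 2×2 Sigma:
  det(Sigma - λI) = λ² - trace · λ + det = 0.
  trace = 5 + 18 = 23, det = 5·18 - (4)² = 74.
Step 2 — discriminant:
  Δ = trace² - 4·det = 529 - 296 = 233.
Step 3 — eigenvalues:
  λ = (trace ± √Δ)/2 = (23 ± 15.2643)/2,
  λ_1 = 19.1322,  λ_2 = 3.8678.

Step 4 — unit eigenvector for λ_1: solve (Sigma - λ_1 I)v = 0. First row:
  (5 - 19.1322)·v_x + (4)·v_y = 0, i.e. (-14.1322)·v_x + (4)·v_y = 0,
  so v ∝ (b, λ_1 - a) = (4, 14.1322) = u.
  ||u|| = √((4)² + (14.1322)²) = √(215.7182) ≈ 14.6873,
  v_1 = u/||u|| ≈ (0.2723, 0.9622) (||v_1|| = 1).

λ_1 = 19.1322,  λ_2 = 3.8678;  v_1 ≈ (0.2723, 0.9622)


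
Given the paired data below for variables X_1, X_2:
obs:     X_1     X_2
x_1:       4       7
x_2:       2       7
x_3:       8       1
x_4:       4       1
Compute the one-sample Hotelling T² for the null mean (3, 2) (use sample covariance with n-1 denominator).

Step 1 — sample mean vector:
  mean(X_1) = (4 + 2 + 8 + 4) / 4 = 18/4 = 4.5
  mean(X_2) = (7 + 7 + 1 + 1) / 4 = 16/4 = 4
  x̄ = (4.5, 4),  deviation x̄ - mu_0 = (4.5, 4) - (3, 2) = (1.5, 2).

Step 2 — sample covariance matrix, S[i,j] = (1/(n-1)) · Σ_k (x_{k,i} - mean_i) · (x_{k,j} - mean_j), divisor n-1 = 3:
  S[X_1,X_1] = ((-0.5)·(-0.5) + (-2.5)·(-2.5) + (3.5)·(3.5) + (-0.5)·(-0.5)) / 3 = 19/3 = 6.3333
  S[X_1,X_2] = ((-0.5)·(3) + (-2.5)·(3) + (3.5)·(-3) + (-0.5)·(-3)) / 3 = -18/3 = -6
  S[X_2,X_2] = ((3)·(3) + (3)·(3) + (-3)·(-3) + (-3)·(-3)) / 3 = 36/3 = 12
  S = [[6.3333, -6],
 [-6, 12]].

Step 3 — invert S. det(S) = 6.3333·12 - (-6)² = 40.
  S^{-1} = (1/det) · [[d, -b], [-b, a]] = [[0.3, 0.15],
 [0.15, 0.1583]].

Step 4 — quadratic form (x̄ - mu_0)^T · S^{-1} · (x̄ - mu_0):
  S^{-1} · (x̄ - mu_0) = (0.75, 0.5417),
  (x̄ - mu_0)^T · [...] = (1.5)·(0.75) + (2)·(0.5417) = 2.2083.

Step 5 — scale by n: T² = 4 · 2.2083 = 8.8333.

T² ≈ 8.8333


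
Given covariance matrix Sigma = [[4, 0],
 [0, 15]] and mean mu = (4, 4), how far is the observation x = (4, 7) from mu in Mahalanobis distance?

Step 1 — centre the observation: (x - mu) = (0, 3).

Step 2 — invert Sigma. det(Sigma) = 4·15 - (0)² = 60.
  Sigma^{-1} = (1/det) · [[d, -b], [-b, a]] = [[0.25, 0],
 [0, 0.0667]].

Step 3 — form the quadratic (x - mu)^T · Sigma^{-1} · (x - mu):
  Sigma^{-1} · (x - mu) = (0, 0.2).
  (x - mu)^T · [Sigma^{-1} · (x - mu)] = (0)·(0) + (3)·(0.2) = 0.6.

Step 4 — take square root: d = √(0.6) ≈ 0.7746.

d(x, mu) = √(0.6) ≈ 0.7746


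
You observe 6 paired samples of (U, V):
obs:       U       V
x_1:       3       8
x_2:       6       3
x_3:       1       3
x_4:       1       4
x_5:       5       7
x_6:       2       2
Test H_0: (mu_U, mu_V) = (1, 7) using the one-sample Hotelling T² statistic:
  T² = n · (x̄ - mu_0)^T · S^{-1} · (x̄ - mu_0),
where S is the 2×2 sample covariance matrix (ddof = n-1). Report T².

Step 1 — sample mean vector:
  mean(U) = (3 + 6 + 1 + 1 + 5 + 2) / 6 = 18/6 = 3
  mean(V) = (8 + 3 + 3 + 4 + 7 + 2) / 6 = 27/6 = 4.5
  x̄ = (3, 4.5),  deviation x̄ - mu_0 = (3, 4.5) - (1, 7) = (2, -2.5).

Step 2 — sample covariance matrix, S[i,j] = (1/(n-1)) · Σ_k (x_{k,i} - mean_i) · (x_{k,j} - mean_j), divisor n-1 = 5:
  S[U,U] = ((0)·(0) + (3)·(3) + (-2)·(-2) + (-2)·(-2) + (2)·(2) + (-1)·(-1)) / 5 = 22/5 = 4.4
  S[U,V] = ((0)·(3.5) + (3)·(-1.5) + (-2)·(-1.5) + (-2)·(-0.5) + (2)·(2.5) + (-1)·(-2.5)) / 5 = 7/5 = 1.4
  S[V,V] = ((3.5)·(3.5) + (-1.5)·(-1.5) + (-1.5)·(-1.5) + (-0.5)·(-0.5) + (2.5)·(2.5) + (-2.5)·(-2.5)) / 5 = 29.5/5 = 5.9
  S = [[4.4, 1.4],
 [1.4, 5.9]].

Step 3 — invert S. det(S) = 4.4·5.9 - (1.4)² = 24.
  S^{-1} = (1/det) · [[d, -b], [-b, a]] = [[0.2458, -0.0583],
 [-0.0583, 0.1833]].

Step 4 — quadratic form (x̄ - mu_0)^T · S^{-1} · (x̄ - mu_0):
  S^{-1} · (x̄ - mu_0) = (0.6375, -0.575),
  (x̄ - mu_0)^T · [...] = (2)·(0.6375) + (-2.5)·(-0.575) = 2.7125.

Step 5 — scale by n: T² = 6 · 2.7125 = 16.275.

T² ≈ 16.275


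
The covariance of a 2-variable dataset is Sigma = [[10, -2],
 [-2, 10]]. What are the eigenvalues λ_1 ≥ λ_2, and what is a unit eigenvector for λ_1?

Step 1 — characteristic polynomial of 2×2 Sigma:
  det(Sigma - λI) = λ² - trace · λ + det = 0.
  trace = 10 + 10 = 20, det = 10·10 - (-2)² = 96.
Step 2 — discriminant:
  Δ = trace² - 4·det = 400 - 384 = 16.
Step 3 — eigenvalues:
  λ = (trace ± √Δ)/2 = (20 ± 4)/2,
  λ_1 = 12,  λ_2 = 8.

Step 4 — unit eigenvector for λ_1: solve (Sigma - λ_1 I)v = 0. First row:
  (10 - 12)·v_x + (-2)·v_y = 0, i.e. (-2)·v_x + (-2)·v_y = 0,
  so v ∝ (b, λ_1 - a) = (-2, 2); multiply by -1 so the first entry is positive: u = (2, -2).
  ||u|| = √((2)² + (-2)²) = √(8) ≈ 2.8284,
  v_1 = u/||u|| ≈ (0.7071, -0.7071) (||v_1|| = 1).

λ_1 = 12,  λ_2 = 8;  v_1 ≈ (0.7071, -0.7071)


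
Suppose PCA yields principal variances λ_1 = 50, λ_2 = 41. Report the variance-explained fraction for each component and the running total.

Step 1 — total variance = trace(Sigma) = Σ λ_i = 50 + 41 = 91.

Step 2 — fraction explained by component i = λ_i / Σ λ:
  PC1: 50/91 = 0.5495
  PC2: 41/91 = 0.4505

Step 3 — cumulative fraction after k components = (λ_1 + ... + λ_k) / Σ λ:
  k = 1: 50/91 = 0.5495
  k = 2: (50 + 41)/91 = 91/91 = 1

Summary (fraction, with percent):

explained: PC1 0.5495 (54.95%), PC2 0.4505 (45.05%);  cumulative: 0.5495, 1


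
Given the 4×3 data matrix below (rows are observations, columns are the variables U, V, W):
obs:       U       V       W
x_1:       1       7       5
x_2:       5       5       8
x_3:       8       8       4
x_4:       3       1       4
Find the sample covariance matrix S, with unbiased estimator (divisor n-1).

Step 1 — column means:
  mean(U) = (1 + 5 + 8 + 3) / 4 = 17/4 = 4.25
  mean(V) = (7 + 5 + 8 + 1) / 4 = 21/4 = 5.25
  mean(W) = (5 + 8 + 4 + 4) / 4 = 21/4 = 5.25

Step 2 — sample covariance S[i,j] = (1/(n-1)) · Σ_k (x_{k,i} - mean_i) · (x_{k,j} - mean_j), with n-1 = 3.
  S[U,U] = ((-3.25)·(-3.25) + (0.75)·(0.75) + (3.75)·(3.75) + (-1.25)·(-1.25)) / 3 = 26.75/3 = 8.9167
  S[U,V] = ((-3.25)·(1.75) + (0.75)·(-0.25) + (3.75)·(2.75) + (-1.25)·(-4.25)) / 3 = 9.75/3 = 3.25
  S[U,W] = ((-3.25)·(-0.25) + (0.75)·(2.75) + (3.75)·(-1.25) + (-1.25)·(-1.25)) / 3 = -0.25/3 = -0.0833
  S[V,V] = ((1.75)·(1.75) + (-0.25)·(-0.25) + (2.75)·(2.75) + (-4.25)·(-4.25)) / 3 = 28.75/3 = 9.5833
  S[V,W] = ((1.75)·(-0.25) + (-0.25)·(2.75) + (2.75)·(-1.25) + (-4.25)·(-1.25)) / 3 = 0.75/3 = 0.25
  S[W,W] = ((-0.25)·(-0.25) + (2.75)·(2.75) + (-1.25)·(-1.25) + (-1.25)·(-1.25)) / 3 = 10.75/3 = 3.5833

S is symmetric (S[j,i] = S[i,j]). Assembling:

S = [[8.9167, 3.25, -0.0833],
 [3.25, 9.5833, 0.25],
 [-0.0833, 0.25, 3.5833]]


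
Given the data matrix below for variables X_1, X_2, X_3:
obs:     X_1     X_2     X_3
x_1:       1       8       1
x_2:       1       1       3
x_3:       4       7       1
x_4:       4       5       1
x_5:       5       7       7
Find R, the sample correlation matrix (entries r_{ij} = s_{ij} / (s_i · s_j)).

Step 1 — column means:
  mean(X_1) = (1 + 1 + 4 + 4 + 5) / 5 = 15/5 = 3
  mean(X_2) = (8 + 1 + 7 + 5 + 7) / 5 = 28/5 = 5.6
  mean(X_3) = (1 + 3 + 1 + 1 + 7) / 5 = 13/5 = 2.6

Step 2 — sample variances and covariances s[i,j] = (1/(n-1)) · Σ_k (x_{k,i} - mean_i) · (x_{k,j} - mean_j), with n-1 = 4:
  s[X_1,X_1] = ((-2)·(-2) + (-2)·(-2) + (1)·(1) + (1)·(1) + (2)·(2)) / 4 = 14/4 = 3.5
  s[X_1,X_2] = ((-2)·(2.4) + (-2)·(-4.6) + (1)·(1.4) + (1)·(-0.6) + (2)·(1.4)) / 4 = 8/4 = 2
  s[X_1,X_3] = ((-2)·(-1.6) + (-2)·(0.4) + (1)·(-1.6) + (1)·(-1.6) + (2)·(4.4)) / 4 = 8/4 = 2
  s[X_2,X_2] = ((2.4)·(2.4) + (-4.6)·(-4.6) + (1.4)·(1.4) + (-0.6)·(-0.6) + (1.4)·(1.4)) / 4 = 31.2/4 = 7.8
  s[X_2,X_3] = ((2.4)·(-1.6) + (-4.6)·(0.4) + (1.4)·(-1.6) + (-0.6)·(-1.6) + (1.4)·(4.4)) / 4 = -0.8/4 = -0.2
  s[X_3,X_3] = ((-1.6)·(-1.6) + (0.4)·(0.4) + (-1.6)·(-1.6) + (-1.6)·(-1.6) + (4.4)·(4.4)) / 4 = 27.2/4 = 6.8
  Sample standard deviations s_i = √(s[i,i]):
  s(X_1) = √(3.5) = 1.8708
  s(X_2) = √(7.8) = 2.7928
  s(X_3) = √(6.8) = 2.6077

Step 3 — r_{ij} = s_{ij} / (s_i · s_j):
  r[X_1,X_1] = 1 (diagonal).
  r[X_1,X_2] = 2 / (1.8708 · 2.7928) = 2 / 5.2249 = 0.3828
  r[X_1,X_3] = 2 / (1.8708 · 2.6077) = 2 / 4.8785 = 0.41
  r[X_2,X_2] = 1 (diagonal).
  r[X_2,X_3] = -0.2 / (2.7928 · 2.6077) = -0.2 / 7.2829 = -0.0275
  r[X_3,X_3] = 1 (diagonal).

R is symmetric with unit diagonal. Assembling:

R = [[1, 0.3828, 0.41],
 [0.3828, 1, -0.0275],
 [0.41, -0.0275, 1]]


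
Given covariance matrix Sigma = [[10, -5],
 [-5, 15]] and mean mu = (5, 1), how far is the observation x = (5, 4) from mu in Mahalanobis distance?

Step 1 — centre the observation: (x - mu) = (0, 3).

Step 2 — invert Sigma. det(Sigma) = 10·15 - (-5)² = 125.
  Sigma^{-1} = (1/det) · [[d, -b], [-b, a]] = [[0.12, 0.04],
 [0.04, 0.08]].

Step 3 — form the quadratic (x - mu)^T · Sigma^{-1} · (x - mu):
  Sigma^{-1} · (x - mu) = (0.12, 0.24).
  (x - mu)^T · [Sigma^{-1} · (x - mu)] = (0)·(0.12) + (3)·(0.24) = 0.72.

Step 4 — take square root: d = √(0.72) ≈ 0.8485.

d(x, mu) = √(0.72) ≈ 0.8485


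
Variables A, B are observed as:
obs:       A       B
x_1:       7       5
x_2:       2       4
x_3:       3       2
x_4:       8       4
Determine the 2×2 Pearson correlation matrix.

Step 1 — column means:
  mean(A) = (7 + 2 + 3 + 8) / 4 = 20/4 = 5
  mean(B) = (5 + 4 + 2 + 4) / 4 = 15/4 = 3.75

Step 2 — sample variances and covariances s[i,j] = (1/(n-1)) · Σ_k (x_{k,i} - mean_i) · (x_{k,j} - mean_j), with n-1 = 3:
  s[A,A] = ((2)·(2) + (-3)·(-3) + (-2)·(-2) + (3)·(3)) / 3 = 26/3 = 8.6667
  s[A,B] = ((2)·(1.25) + (-3)·(0.25) + (-2)·(-1.75) + (3)·(0.25)) / 3 = 6/3 = 2
  s[B,B] = ((1.25)·(1.25) + (0.25)·(0.25) + (-1.75)·(-1.75) + (0.25)·(0.25)) / 3 = 4.75/3 = 1.5833
  Sample standard deviations s_i = √(s[i,i]):
  s(A) = √(8.6667) = 2.9439
  s(B) = √(1.5833) = 1.2583

Step 3 — r_{ij} = s_{ij} / (s_i · s_j):
  r[A,A] = 1 (diagonal).
  r[A,B] = 2 / (2.9439 · 1.2583) = 2 / 3.7044 = 0.5399
  r[B,B] = 1 (diagonal).

R is symmetric with unit diagonal. Assembling:

R = [[1, 0.5399],
 [0.5399, 1]]


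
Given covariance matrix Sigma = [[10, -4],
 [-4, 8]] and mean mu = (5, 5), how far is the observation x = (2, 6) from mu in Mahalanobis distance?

Step 1 — centre the observation: (x - mu) = (-3, 1).

Step 2 — invert Sigma. det(Sigma) = 10·8 - (-4)² = 64.
  Sigma^{-1} = (1/det) · [[d, -b], [-b, a]] = [[0.125, 0.0625],
 [0.0625, 0.1562]].

Step 3 — form the quadratic (x - mu)^T · Sigma^{-1} · (x - mu):
  Sigma^{-1} · (x - mu) = (-0.3125, -0.0312).
  (x - mu)^T · [Sigma^{-1} · (x - mu)] = (-3)·(-0.3125) + (1)·(-0.0312) = 0.9062.

Step 4 — take square root: d = √(0.9062) ≈ 0.952.

d(x, mu) = √(0.9062) ≈ 0.952


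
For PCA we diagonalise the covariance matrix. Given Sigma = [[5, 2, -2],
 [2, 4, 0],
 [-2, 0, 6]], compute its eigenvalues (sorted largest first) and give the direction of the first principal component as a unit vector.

Step 1 — characteristic polynomial p(λ) = det(λI - Sigma) = λ³ - tr·λ² + c_1·λ - det, where tr = trace, c_1 = sum of the principal 2×2 minors, det = det(Sigma):
  tr = 5 + 4 + 6 = 15,
  c_1 = (5·4 - (2)²) + (5·6 - (-2)²) + (4·6 - (0)²) = 16 + 26 + 24 = 66,
  det = 5·(4·6 - (0)²) - (2)·((2)·6 - (0)·(-2)) + (-2)·((2)·(0) - 4·(-2)) = 5·(24) - (2)·(12) + (-2)·(8) = 80.
  So p(λ) = λ³ - 15λ² + 66λ - 80.
Step 2 — look for an integer root (rational root theorem: any rational root is an integer divisor of 80). Testing λ = 2:
  p(2) = 8 - 60 + 132 - 80 = 0  ✓
  Dividing out (λ - 2): p(λ) = (λ - 2)(λ² - 13λ + 40).
Step 3 — remaining eigenvalues from the quadratic λ² - 13λ + 40 = 0:
  Δ = 13² - 4·40 = 169 - 160 = 9,  λ = (13 ± √9)/2 = (13 ± 3)/2 = 8 or 5.
  Sorted: λ_1 = 8,  λ_2 = 5,  λ_3 = 2  (check: sum = 15 = tr ✓).

Step 4 — unit eigenvector for λ_1 = 8: v spans the null space of (Sigma - λ_1 I), whose rows are
  r_1 = (-3, 2, -2),  r_2 = (2, -4, 0),  r_3 = (-2, 0, -2).
  v is orthogonal to every row, so take v ∝ r_1 × r_2 = ((2)·(0) - (-2)·(-4), (-2)·(2) - (-3)·(0), (-3)·(-4) - (2)·(2)) = (-8, -4, 8).
  Rescale (divide by 4; multiply by -1 so the first nonzero entry is positive): u = (2, 1, -2).
  ||u|| = √((2)² + (1)² + (-2)²) = √(9) = 3,  v_1 = u/||u|| ≈ (0.6667, 0.3333, -0.6667) (||v_1|| = 1).

λ_1 = 8,  λ_2 = 5,  λ_3 = 2;  v_1 ≈ (0.6667, 0.3333, -0.6667)


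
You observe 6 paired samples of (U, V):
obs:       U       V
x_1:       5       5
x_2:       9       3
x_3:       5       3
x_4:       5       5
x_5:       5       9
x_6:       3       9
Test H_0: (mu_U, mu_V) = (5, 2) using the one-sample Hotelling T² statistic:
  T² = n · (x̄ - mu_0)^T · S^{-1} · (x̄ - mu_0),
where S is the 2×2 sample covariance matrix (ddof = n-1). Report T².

Step 1 — sample mean vector:
  mean(U) = (5 + 9 + 5 + 5 + 5 + 3) / 6 = 32/6 = 5.3333
  mean(V) = (5 + 3 + 3 + 5 + 9 + 9) / 6 = 34/6 = 5.6667
  x̄ = (5.3333, 5.6667),  deviation x̄ - mu_0 = (5.3333, 5.6667) - (5, 2) = (0.3333, 3.6667).

Step 2 — sample covariance matrix, S[i,j] = (1/(n-1)) · Σ_k (x_{k,i} - mean_i) · (x_{k,j} - mean_j), divisor n-1 = 5:
  S[U,U] = ((-0.3333)·(-0.3333) + (3.6667)·(3.6667) + (-0.3333)·(-0.3333) + (-0.3333)·(-0.3333) + (-0.3333)·(-0.3333) + (-2.3333)·(-2.3333)) / 5 = 19.3333/5 = 3.8667
  S[U,V] = ((-0.3333)·(-0.6667) + (3.6667)·(-2.6667) + (-0.3333)·(-2.6667) + (-0.3333)·(-0.6667) + (-0.3333)·(3.3333) + (-2.3333)·(3.3333)) / 5 = -17.3333/5 = -3.4667
  S[V,V] = ((-0.6667)·(-0.6667) + (-2.6667)·(-2.6667) + (-2.6667)·(-2.6667) + (-0.6667)·(-0.6667) + (3.3333)·(3.3333) + (3.3333)·(3.3333)) / 5 = 37.3333/5 = 7.4667
  S = [[3.8667, -3.4667],
 [-3.4667, 7.4667]].

Step 3 — invert S. det(S) = 3.8667·7.4667 - (-3.4667)² = 16.8533.
  S^{-1} = (1/det) · [[d, -b], [-b, a]] = [[0.443, 0.2057],
 [0.2057, 0.2294]].

Step 4 — quadratic form (x̄ - mu_0)^T · S^{-1} · (x̄ - mu_0):
  S^{-1} · (x̄ - mu_0) = (0.9019, 0.9098),
  (x̄ - mu_0)^T · [...] = (0.3333)·(0.9019) + (3.6667)·(0.9098) = 3.6366.

Step 5 — scale by n: T² = 6 · 3.6366 = 21.8196.

T² ≈ 21.8196


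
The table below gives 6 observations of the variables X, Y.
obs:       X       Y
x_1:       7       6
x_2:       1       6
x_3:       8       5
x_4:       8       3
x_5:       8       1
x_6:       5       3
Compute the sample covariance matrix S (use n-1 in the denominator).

Step 1 — column means:
  mean(X) = (7 + 1 + 8 + 8 + 8 + 5) / 6 = 37/6 = 6.1667
  mean(Y) = (6 + 6 + 5 + 3 + 1 + 3) / 6 = 24/6 = 4

Step 2 — sample covariance S[i,j] = (1/(n-1)) · Σ_k (x_{k,i} - mean_i) · (x_{k,j} - mean_j), with n-1 = 5.
  S[X,X] = ((0.8333)·(0.8333) + (-5.1667)·(-5.1667) + (1.8333)·(1.8333) + (1.8333)·(1.8333) + (1.8333)·(1.8333) + (-1.1667)·(-1.1667)) / 5 = 38.8333/5 = 7.7667
  S[X,Y] = ((0.8333)·(2) + (-5.1667)·(2) + (1.8333)·(1) + (1.8333)·(-1) + (1.8333)·(-3) + (-1.1667)·(-1)) / 5 = -13/5 = -2.6
  S[Y,Y] = ((2)·(2) + (2)·(2) + (1)·(1) + (-1)·(-1) + (-3)·(-3) + (-1)·(-1)) / 5 = 20/5 = 4

S is symmetric (S[j,i] = S[i,j]). Assembling:

S = [[7.7667, -2.6],
 [-2.6, 4]]


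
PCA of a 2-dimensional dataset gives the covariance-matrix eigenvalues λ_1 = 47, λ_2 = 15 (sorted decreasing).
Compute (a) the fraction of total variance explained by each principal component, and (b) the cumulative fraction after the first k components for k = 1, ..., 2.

Step 1 — total variance = trace(Sigma) = Σ λ_i = 47 + 15 = 62.

Step 2 — fraction explained by component i = λ_i / Σ λ:
  PC1: 47/62 = 0.7581
  PC2: 15/62 = 0.2419

Step 3 — cumulative fraction after k components = (λ_1 + ... + λ_k) / Σ λ:
  k = 1: 47/62 = 0.7581
  k = 2: (47 + 15)/62 = 62/62 = 1

Summary (fraction, with percent):

explained: PC1 0.7581 (75.81%), PC2 0.2419 (24.19%);  cumulative: 0.7581, 1


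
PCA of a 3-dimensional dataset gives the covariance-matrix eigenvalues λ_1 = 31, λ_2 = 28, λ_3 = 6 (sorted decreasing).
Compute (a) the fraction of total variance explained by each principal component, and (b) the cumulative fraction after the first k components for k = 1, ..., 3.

Step 1 — total variance = trace(Sigma) = Σ λ_i = 31 + 28 + 6 = 65.

Step 2 — fraction explained by component i = λ_i / Σ λ:
  PC1: 31/65 = 0.4769
  PC2: 28/65 = 0.4308
  PC3: 6/65 = 0.0923

Step 3 — cumulative fraction after k components = (λ_1 + ... + λ_k) / Σ λ:
  k = 1: 31/65 = 0.4769
  k = 2: (31 + 28)/65 = 59/65 = 0.9077
  k = 3: (31 + 28 + 6)/65 = 65/65 = 1

Summary (fraction, with percent):

explained: PC1 0.4769 (47.69%), PC2 0.4308 (43.08%), PC3 0.0923 (9.23%);  cumulative: 0.4769, 0.9077, 1


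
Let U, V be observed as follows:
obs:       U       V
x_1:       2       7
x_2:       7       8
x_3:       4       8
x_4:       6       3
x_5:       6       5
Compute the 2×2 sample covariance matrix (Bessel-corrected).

Step 1 — column means:
  mean(U) = (2 + 7 + 4 + 6 + 6) / 5 = 25/5 = 5
  mean(V) = (7 + 8 + 8 + 3 + 5) / 5 = 31/5 = 6.2

Step 2 — sample covariance S[i,j] = (1/(n-1)) · Σ_k (x_{k,i} - mean_i) · (x_{k,j} - mean_j), with n-1 = 4.
  S[U,U] = ((-3)·(-3) + (2)·(2) + (-1)·(-1) + (1)·(1) + (1)·(1)) / 4 = 16/4 = 4
  S[U,V] = ((-3)·(0.8) + (2)·(1.8) + (-1)·(1.8) + (1)·(-3.2) + (1)·(-1.2)) / 4 = -5/4 = -1.25
  S[V,V] = ((0.8)·(0.8) + (1.8)·(1.8) + (1.8)·(1.8) + (-3.2)·(-3.2) + (-1.2)·(-1.2)) / 4 = 18.8/4 = 4.7

S is symmetric (S[j,i] = S[i,j]). Assembling:

S = [[4, -1.25],
 [-1.25, 4.7]]
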